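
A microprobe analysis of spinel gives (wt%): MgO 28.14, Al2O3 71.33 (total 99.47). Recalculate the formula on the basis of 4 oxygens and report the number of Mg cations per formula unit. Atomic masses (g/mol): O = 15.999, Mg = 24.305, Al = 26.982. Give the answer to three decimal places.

0.999 Mg apfu

MgO (M=40.304): mol = 0.69819; Mg = 0.69819, O = 0.69819.
Al2O3 (M=101.961): mol = 0.69958; Al = 1.39916, O = 2.09874.
ΣO = 2.79693; factor = 4/ΣO = 1.43014.
Mg apfu = 0.69819 × 1.43014 = 0.999.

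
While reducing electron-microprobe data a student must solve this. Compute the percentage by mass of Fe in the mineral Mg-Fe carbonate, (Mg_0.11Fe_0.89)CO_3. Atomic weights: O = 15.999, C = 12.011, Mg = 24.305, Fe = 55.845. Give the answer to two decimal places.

44.23 wt%

Formula mass = 0.11·24.305 + 0.89·55.845 + 1·12.011 + 3·15.999 = 112.384 g/mol, of which 49.702 g is Fe.
So Fe makes up 49.702/112.384 = 0.4423 of the mass, i.e. 44.23%.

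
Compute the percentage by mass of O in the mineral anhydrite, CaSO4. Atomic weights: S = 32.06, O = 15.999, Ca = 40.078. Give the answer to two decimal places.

M(CaSO4) = 136.134 g/mol.
O contributes 4 × 15.999 = 63.996 g per mole.
63.996/136.134 = 0.4701 → 47.01%.

47.01 wt%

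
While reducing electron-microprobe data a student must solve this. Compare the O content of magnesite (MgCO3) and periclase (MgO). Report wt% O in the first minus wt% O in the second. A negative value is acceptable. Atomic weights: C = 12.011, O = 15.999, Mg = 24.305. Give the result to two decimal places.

17.23 percentage points

First mineral: 47.997 g O in 84.313 g formula = 56.93 wt% O.
Second mineral: 15.999 g O in 40.304 g formula = 39.70 wt% O.
56.93% − 39.70% gives a difference of 17.23 percentage points.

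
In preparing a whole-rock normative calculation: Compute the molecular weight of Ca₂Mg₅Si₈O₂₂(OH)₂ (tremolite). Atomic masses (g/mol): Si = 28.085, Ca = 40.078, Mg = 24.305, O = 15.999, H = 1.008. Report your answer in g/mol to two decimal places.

Ca: 2 × 40.078 = 80.1560
Mg: 5 × 24.305 = 121.5250
Si: 8 × 28.085 = 224.6800
O: 24 × 15.999 = 383.9760
H: 2 × 1.008 = 2.0160
Summing the contributions gives the formula mass.

812.35 g/mol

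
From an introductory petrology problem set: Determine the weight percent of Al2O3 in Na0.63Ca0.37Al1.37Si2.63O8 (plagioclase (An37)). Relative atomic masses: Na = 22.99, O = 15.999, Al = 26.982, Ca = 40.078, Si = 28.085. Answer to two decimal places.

M(Na0.63Ca0.37Al1.37Si2.63O8) = 268.133 g/mol; M(Al2O3) = 101.961 g/mol.
Moles Al2O3 per formula unit = 1.37 Al ÷ 2 = 0.6850.
Al2O3 fraction = (0.6850 × 101.961) / 268.133 = 69.843/268.133 = 0.2605.

26.05 wt%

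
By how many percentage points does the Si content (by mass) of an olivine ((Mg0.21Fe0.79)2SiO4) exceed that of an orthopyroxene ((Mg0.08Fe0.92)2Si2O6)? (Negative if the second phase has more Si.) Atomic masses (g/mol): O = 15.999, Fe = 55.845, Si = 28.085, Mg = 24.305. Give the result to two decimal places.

-6.96 percentage points

First mineral: 28.085 g Si in 190.524 g formula = 14.74 wt% Si.
Second mineral: 56.170 g Si in 258.808 g formula = 21.70 wt% Si.
14.74% − 21.70% gives a difference of -6.96 percentage points.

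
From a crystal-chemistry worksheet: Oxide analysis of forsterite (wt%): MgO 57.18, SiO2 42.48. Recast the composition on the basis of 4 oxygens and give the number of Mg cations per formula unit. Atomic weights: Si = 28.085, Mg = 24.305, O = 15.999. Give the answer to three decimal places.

2.003 Mg apfu

57.18 wt% MgO ÷ 40.304 g/mol = 1.41872 mol, giving 1.41872 Mg and 1.41872 O.
42.48 wt% SiO2 ÷ 60.083 g/mol = 0.70702 mol, giving 0.70702 Si and 1.41404 O.
Oxygen sums to 2.83276; scaling by 4/2.83276 = 1.41205 puts the formula on 4 O.
Mg: 1.41872 × 1.41205 = 2.003 atoms per formula unit.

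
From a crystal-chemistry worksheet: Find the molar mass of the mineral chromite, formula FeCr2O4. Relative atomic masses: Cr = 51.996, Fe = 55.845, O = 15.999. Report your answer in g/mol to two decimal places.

Fe: 1 × 55.845 = 55.8450
Cr: 2 × 51.996 = 103.9920
O: 4 × 15.999 = 63.9960
Summing the contributions gives the formula mass.

223.83 g/mol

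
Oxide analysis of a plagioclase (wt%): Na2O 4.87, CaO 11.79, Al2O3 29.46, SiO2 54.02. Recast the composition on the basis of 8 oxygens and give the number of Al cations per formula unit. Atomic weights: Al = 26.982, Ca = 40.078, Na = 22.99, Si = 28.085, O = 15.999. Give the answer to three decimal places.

1.565 Al apfu

4.87 wt% Na2O ÷ 61.979 g/mol = 0.07858 mol, giving 0.15716 Na and 0.07858 O.
11.79 wt% CaO ÷ 56.077 g/mol = 0.21025 mol, giving 0.21025 Ca and 0.21025 O.
29.46 wt% Al2O3 ÷ 101.961 g/mol = 0.28893 mol, giving 0.57786 Al and 0.86679 O.
54.02 wt% SiO2 ÷ 60.083 g/mol = 0.89909 mol, giving 0.89909 Si and 1.79818 O.
Oxygen sums to 2.95380; scaling by 8/2.95380 = 2.70838 puts the formula on 8 O.
Al: 0.57786 × 2.70838 = 1.565 atoms per formula unit.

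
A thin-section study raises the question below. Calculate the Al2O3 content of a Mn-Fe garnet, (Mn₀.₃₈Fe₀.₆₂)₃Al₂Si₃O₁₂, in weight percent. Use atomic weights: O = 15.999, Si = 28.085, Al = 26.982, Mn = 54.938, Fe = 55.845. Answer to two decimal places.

20.53 wt%

Formula mass = 496.708 g/mol.
2 Al → 1.0000 mol Al2O3 per formula unit; M(Al2O3) = 101.961, so Al2O3 mass = 101.961 g.
101.961/496.708 × 100 = 20.53 wt%.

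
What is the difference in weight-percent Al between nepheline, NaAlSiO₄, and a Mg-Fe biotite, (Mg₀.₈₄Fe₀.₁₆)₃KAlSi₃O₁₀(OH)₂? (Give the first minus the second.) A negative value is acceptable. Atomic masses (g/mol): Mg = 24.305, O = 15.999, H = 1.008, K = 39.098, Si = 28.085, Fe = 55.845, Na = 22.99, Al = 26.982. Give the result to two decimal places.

Al in NaAlSiO₄: molar mass 142.053 g/mol; 1×26.982 = 26.982 g → 18.99 wt%.
Al in (Mg₀.₈₄Fe₀.₁₆)₃KAlSi₃O₁₀(OH)₂: molar mass 432.393 g/mol; 1×26.982 = 26.982 g → 6.24 wt%.
Difference = 18.99 − 6.24 = 12.75 percentage points.

12.75 percentage points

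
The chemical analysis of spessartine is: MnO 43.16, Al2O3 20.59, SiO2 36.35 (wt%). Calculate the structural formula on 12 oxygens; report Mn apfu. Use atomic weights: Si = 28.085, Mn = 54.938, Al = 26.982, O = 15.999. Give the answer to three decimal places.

43.16 wt% MnO ÷ 70.937 g/mol = 0.60843 mol, giving 0.60843 Mn and 0.60843 O.
20.59 wt% Al2O3 ÷ 101.961 g/mol = 0.20194 mol, giving 0.40388 Al and 0.60582 O.
36.35 wt% SiO2 ÷ 60.083 g/mol = 0.60500 mol, giving 0.60500 Si and 1.21000 O.
Oxygen sums to 2.42425; scaling by 12/2.42425 = 4.94998 puts the formula on 12 O.
Mn: 0.60843 × 4.94998 = 3.012 atoms per formula unit.

3.012 Mn apfu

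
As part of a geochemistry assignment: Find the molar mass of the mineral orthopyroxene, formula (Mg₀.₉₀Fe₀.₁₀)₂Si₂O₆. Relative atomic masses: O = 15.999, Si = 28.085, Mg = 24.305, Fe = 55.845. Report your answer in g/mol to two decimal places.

207.08 g/mol

M = 1.80(24.305) + 0.20(55.845) + 2(28.085) + 6(15.999)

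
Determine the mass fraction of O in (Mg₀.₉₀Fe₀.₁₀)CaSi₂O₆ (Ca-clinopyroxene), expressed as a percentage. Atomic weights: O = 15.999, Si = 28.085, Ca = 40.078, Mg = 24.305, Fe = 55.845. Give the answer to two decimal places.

M((Mg₀.₉₀Fe₀.₁₀)CaSi₂O₆) = 219.701 g/mol.
O contributes 6 × 15.999 = 95.994 g per mole.
95.994/219.701 = 0.4369 → 43.69%.

43.69 mass %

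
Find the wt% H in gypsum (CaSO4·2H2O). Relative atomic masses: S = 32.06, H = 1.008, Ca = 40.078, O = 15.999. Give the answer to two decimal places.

Formula mass = 1·40.078 + 1·32.06 + 6·15.999 + 4·1.008 = 172.164 g/mol, of which 4.032 g is H.
So H makes up 4.032/172.164 = 0.0234 of the mass, i.e. 2.34%.

2.34 wt%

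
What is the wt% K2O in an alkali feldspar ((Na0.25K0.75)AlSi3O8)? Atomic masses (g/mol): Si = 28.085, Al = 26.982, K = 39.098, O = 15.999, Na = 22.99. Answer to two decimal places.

12.88 wt%

Molar mass of (Na0.25K0.75)AlSi3O8 = 0.25*22.99 + 0.75*39.098 + 1*26.982 + 3*28.085 + 8*15.999 = 274.300 g/mol.
Each formula unit contains 0.75 K, equivalent to 0.75/2 = 0.3750 mol K2O.
M(K2O) = 2×39.098 + 1×15.999 = 94.195 g/mol.
Mass of K2O per formula unit = 0.3750 × 94.195 = 35.323 g.
K2O wt% = 35.323 / 274.300 × 100 = 12.88%.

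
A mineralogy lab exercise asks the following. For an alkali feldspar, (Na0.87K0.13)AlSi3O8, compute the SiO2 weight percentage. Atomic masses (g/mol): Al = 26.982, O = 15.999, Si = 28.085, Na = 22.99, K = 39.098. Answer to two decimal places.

68.20 wt%

Formula mass = 264.313 g/mol.
3 Si → 3.0000 mol SiO2 per formula unit; M(SiO2) = 60.083, so SiO2 mass = 180.249 g.
180.249/264.313 × 100 = 68.20 wt%.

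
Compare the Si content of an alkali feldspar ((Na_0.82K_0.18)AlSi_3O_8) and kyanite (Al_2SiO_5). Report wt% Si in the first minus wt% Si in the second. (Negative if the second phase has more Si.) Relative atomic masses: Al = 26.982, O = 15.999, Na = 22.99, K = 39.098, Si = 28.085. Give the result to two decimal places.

14.45 percentage points

Si in (Na_0.82K_0.18)AlSi_3O_8: molar mass 265.118 g/mol; 3×28.085 = 84.255 g → 31.78 wt%.
Si in Al_2SiO_5: molar mass 162.044 g/mol; 1×28.085 = 28.085 g → 17.33 wt%.
Difference = 31.78 − 17.33 = 14.45 percentage points.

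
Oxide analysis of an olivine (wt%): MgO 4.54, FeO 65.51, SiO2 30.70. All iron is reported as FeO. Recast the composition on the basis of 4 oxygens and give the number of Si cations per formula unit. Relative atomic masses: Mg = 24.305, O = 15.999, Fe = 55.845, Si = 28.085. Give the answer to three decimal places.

MgO: 4.54/40.304 = 0.11264 mol → 0.11264 mol Mg, 0.11264 mol O.
FeO: 65.51/71.844 = 0.91184 mol → 0.91184 mol Fe, 0.91184 mol O.
SiO2: 30.70/60.083 = 0.51096 mol → 0.51096 mol Si, 1.02192 mol O.
Total oxygen = 2.04640 mol. Normalization factor = 4/2.04640 = 1.95465.
Si per 4 O = 0.51096 × 1.95465 = 0.999.

0.999 Si apfu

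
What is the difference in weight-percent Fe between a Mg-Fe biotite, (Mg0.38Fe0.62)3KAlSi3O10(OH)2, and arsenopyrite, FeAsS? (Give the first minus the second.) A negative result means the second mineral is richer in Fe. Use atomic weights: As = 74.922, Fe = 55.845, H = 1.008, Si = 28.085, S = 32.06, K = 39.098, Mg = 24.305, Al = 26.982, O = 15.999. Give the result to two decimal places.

-12.47 percentage points

First mineral: 103.872 g Fe in 475.918 g formula = 21.83 wt% Fe.
Second mineral: 55.845 g Fe in 162.827 g formula = 34.30 wt% Fe.
21.83% − 34.30% gives a difference of -12.47 percentage points.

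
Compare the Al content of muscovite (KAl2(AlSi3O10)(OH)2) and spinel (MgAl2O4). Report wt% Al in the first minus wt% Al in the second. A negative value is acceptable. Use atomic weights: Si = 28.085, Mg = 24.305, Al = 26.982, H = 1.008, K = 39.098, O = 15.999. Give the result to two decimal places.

-17.61 percentage points

M(KAl2(AlSi3O10)(OH)2) = 398.303 g/mol, so wt% Al = 80.946/398.303 × 100 = 20.32%.
M(MgAl2O4) = 142.265 g/mol, so wt% Al = 53.964/142.265 × 100 = 37.93%.
20.32 − 37.93 = -17.61 pp.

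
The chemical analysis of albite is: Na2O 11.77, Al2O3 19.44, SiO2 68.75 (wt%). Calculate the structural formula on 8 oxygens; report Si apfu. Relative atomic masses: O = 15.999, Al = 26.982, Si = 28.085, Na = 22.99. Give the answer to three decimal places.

Na2O (M=61.979): mol = 0.18990; Na = 0.37980, O = 0.18990.
Al2O3 (M=101.961): mol = 0.19066; Al = 0.38132, O = 0.57198.
SiO2 (M=60.083): mol = 1.14425; Si = 1.14425, O = 2.28850.
ΣO = 3.05038; factor = 8/ΣO = 2.62262.
Si apfu = 1.14425 × 2.62262 = 3.001.

3.001 Si apfu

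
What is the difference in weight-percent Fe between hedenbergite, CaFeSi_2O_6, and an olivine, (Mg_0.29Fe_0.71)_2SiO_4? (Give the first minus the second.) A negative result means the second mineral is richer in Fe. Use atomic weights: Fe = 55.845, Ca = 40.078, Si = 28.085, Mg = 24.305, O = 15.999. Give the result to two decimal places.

Fe in CaFeSi_2O_6: molar mass 248.087 g/mol; 1×55.845 = 55.845 g → 22.51 wt%.
Fe in (Mg_0.29Fe_0.71)_2SiO_4: molar mass 185.478 g/mol; 1.42×55.845 = 79.300 g → 42.75 wt%.
Difference = 22.51 − 42.75 = -20.24 percentage points.

-20.24 percentage points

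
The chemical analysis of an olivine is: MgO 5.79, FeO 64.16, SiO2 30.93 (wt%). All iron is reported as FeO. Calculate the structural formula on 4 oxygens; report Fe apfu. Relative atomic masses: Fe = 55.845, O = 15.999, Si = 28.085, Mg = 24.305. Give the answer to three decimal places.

1.729 Fe apfu

MgO (M=40.304): mol = 0.14366; Mg = 0.14366, O = 0.14366.
FeO (M=71.844): mol = 0.89305; Fe = 0.89305, O = 0.89305.
SiO2 (M=60.083): mol = 0.51479; Si = 0.51479, O = 1.02958.
ΣO = 2.06629; factor = 4/ΣO = 1.93584.
Fe apfu = 0.89305 × 1.93584 = 1.729.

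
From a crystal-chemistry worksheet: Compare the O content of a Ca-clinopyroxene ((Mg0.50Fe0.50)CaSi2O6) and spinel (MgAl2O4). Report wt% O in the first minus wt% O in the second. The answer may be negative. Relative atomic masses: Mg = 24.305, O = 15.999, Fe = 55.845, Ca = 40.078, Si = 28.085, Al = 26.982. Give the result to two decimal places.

M((Mg0.50Fe0.50)CaSi2O6) = 232.317 g/mol, so wt% O = 95.994/232.317 × 100 = 41.32%.
M(MgAl2O4) = 142.265 g/mol, so wt% O = 63.996/142.265 × 100 = 44.98%.
41.32 − 44.98 = -3.66 pp.

-3.66 percentage points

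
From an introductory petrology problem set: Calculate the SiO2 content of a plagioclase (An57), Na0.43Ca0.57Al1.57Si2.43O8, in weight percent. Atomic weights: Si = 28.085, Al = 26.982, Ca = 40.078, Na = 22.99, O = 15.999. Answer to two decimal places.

M(Na0.43Ca0.57Al1.57Si2.43O8) = 271.330 g/mol; M(SiO2) = 60.083 g/mol.
Moles SiO2 per formula unit = 2.43 Si ÷ 1 = 2.4300.
SiO2 fraction = (2.4300 × 60.083) / 271.330 = 146.002/271.330 = 0.5381.

53.81 wt%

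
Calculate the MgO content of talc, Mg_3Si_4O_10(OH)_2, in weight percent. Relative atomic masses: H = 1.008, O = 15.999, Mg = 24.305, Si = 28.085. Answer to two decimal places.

Formula mass = 379.259 g/mol.
3 Mg → 3.0000 mol MgO per formula unit; M(MgO) = 40.304, so MgO mass = 120.912 g.
120.912/379.259 × 100 = 31.88 wt%.

31.88 wt%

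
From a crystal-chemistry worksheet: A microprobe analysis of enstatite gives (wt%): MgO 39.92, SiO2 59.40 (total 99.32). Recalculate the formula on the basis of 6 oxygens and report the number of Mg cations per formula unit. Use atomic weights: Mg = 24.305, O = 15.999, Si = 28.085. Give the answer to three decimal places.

2.002 Mg apfu

39.92 wt% MgO ÷ 40.304 g/mol = 0.99047 mol, giving 0.99047 Mg and 0.99047 O.
59.40 wt% SiO2 ÷ 60.083 g/mol = 0.98863 mol, giving 0.98863 Si and 1.97726 O.
Oxygen sums to 2.96773; scaling by 6/2.96773 = 2.02175 puts the formula on 6 O.
Mg: 0.99047 × 2.02175 = 2.002 atoms per formula unit.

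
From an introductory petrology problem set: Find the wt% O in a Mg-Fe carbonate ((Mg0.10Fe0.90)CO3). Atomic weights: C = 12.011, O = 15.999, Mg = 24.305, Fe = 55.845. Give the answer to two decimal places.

42.59 mass %

Formula mass = 0.10·24.305 + 0.90·55.845 + 1·12.011 + 3·15.999 = 112.699 g/mol, of which 47.997 g is O.
So O makes up 47.997/112.699 = 0.4259 of the mass, i.e. 42.59%.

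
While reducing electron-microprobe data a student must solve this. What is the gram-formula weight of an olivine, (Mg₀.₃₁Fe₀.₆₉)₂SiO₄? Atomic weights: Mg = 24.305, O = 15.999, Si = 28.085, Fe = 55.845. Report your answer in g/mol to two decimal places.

Mg: 0.62 × 24.305 = 15.0691
Fe: 1.38 × 55.845 = 77.0661
Si: 1 × 28.085 = 28.0850
O: 4 × 15.999 = 63.9960
Summing the contributions gives the formula mass.

184.22 g/mol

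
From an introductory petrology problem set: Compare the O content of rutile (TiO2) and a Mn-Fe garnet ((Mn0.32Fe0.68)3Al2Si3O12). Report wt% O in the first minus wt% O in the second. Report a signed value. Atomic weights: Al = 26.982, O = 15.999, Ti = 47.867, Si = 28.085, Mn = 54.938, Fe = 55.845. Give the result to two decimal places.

1.43 percentage points

First mineral: 31.998 g O in 79.865 g formula = 40.07 wt% O.
Second mineral: 191.988 g O in 496.871 g formula = 38.64 wt% O.
40.07% − 38.64% gives a difference of 1.43 percentage points.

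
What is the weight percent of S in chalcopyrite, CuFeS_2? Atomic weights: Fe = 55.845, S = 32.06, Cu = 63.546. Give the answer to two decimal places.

34.94 weight percent

Formula mass = 1×63.546 + 1×55.845 + 2×32.06 = 183.511 g/mol, of which 64.120 g is S.
So S makes up 64.120/183.511 = 0.3494 of the mass, i.e. 34.94%.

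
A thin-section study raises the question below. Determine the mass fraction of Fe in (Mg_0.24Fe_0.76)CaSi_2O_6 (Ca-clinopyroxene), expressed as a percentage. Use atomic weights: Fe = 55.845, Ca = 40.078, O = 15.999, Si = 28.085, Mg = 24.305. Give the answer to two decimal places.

Formula mass = 0.24×24.305 + 0.76×55.845 + 1×40.078 + 2×28.085 + 6×15.999 = 240.517 g/mol, of which 42.442 g is Fe.
So Fe makes up 42.442/240.517 = 0.1765 of the mass, i.e. 17.65%.

17.65 wt%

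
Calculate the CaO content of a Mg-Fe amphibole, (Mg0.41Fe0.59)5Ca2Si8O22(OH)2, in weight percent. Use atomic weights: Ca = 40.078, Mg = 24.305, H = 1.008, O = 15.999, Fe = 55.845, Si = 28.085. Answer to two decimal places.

12.39 wt%

Formula mass = 905.396 g/mol.
2 Ca → 2.0000 mol CaO per formula unit; M(CaO) = 56.077, so CaO mass = 112.154 g.
112.154/905.396 × 100 = 12.39 wt%.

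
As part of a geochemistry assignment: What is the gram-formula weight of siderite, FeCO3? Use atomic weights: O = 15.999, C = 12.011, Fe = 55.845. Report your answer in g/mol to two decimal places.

M = 1*55.845 + 1*12.011 + 3*15.999

115.85 g/mol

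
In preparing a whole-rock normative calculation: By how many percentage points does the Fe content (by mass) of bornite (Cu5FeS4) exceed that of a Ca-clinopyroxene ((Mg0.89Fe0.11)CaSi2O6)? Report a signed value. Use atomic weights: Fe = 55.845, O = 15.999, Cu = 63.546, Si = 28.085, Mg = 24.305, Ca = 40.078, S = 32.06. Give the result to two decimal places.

8.34 percentage points

M(Cu5FeS4) = 501.815 g/mol, so wt% Fe = 55.845/501.815 × 100 = 11.13%.
M((Mg0.89Fe0.11)CaSi2O6) = 220.016 g/mol, so wt% Fe = 6.143/220.016 × 100 = 2.79%.
11.13 − 2.79 = 8.34 pp.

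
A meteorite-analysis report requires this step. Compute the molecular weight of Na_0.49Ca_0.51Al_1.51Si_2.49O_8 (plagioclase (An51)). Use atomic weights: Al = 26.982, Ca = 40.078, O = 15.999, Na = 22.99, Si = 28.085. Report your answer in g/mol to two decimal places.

M = 0.49*22.99 + 0.51*40.078 + 1.51*26.982 + 2.49*28.085 + 8*15.999

270.37 g/mol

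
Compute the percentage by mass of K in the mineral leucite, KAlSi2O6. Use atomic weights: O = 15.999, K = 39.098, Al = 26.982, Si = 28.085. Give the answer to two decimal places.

Formula mass = 1*39.098 + 1*26.982 + 2*28.085 + 6*15.999 = 218.244 g/mol, of which 39.098 g is K.
So K makes up 39.098/218.244 = 0.1791 of the mass, i.e. 17.91%.

17.91 mass %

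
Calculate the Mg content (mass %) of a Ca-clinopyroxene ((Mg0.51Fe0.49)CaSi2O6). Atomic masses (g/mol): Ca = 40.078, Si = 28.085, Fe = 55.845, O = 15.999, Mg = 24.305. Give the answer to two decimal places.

Molar mass of (Mg0.51Fe0.49)CaSi2O6: 0.51*24.305 + 0.49*55.845 + 1*40.078 + 2*28.085 + 6*15.999 = 232.002 g/mol.
Mass of Mg per formula unit: 0.51 × 24.305 = 12.396 g.
Weight fraction Mg = 12.396 / 232.002 = 0.0534.

5.34 mass %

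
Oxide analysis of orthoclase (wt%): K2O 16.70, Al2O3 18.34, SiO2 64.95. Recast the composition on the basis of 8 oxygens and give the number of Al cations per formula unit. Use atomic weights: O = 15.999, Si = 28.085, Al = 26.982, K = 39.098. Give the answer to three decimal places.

1.000 Al apfu

K2O (M=94.195): mol = 0.17729; K = 0.35458, O = 0.17729.
Al2O3 (M=101.961): mol = 0.17987; Al = 0.35974, O = 0.53961.
SiO2 (M=60.083): mol = 1.08100; Si = 1.08100, O = 2.16200.
ΣO = 2.87890; factor = 8/ΣO = 2.77884.
Al apfu = 0.35974 × 2.77884 = 1.000.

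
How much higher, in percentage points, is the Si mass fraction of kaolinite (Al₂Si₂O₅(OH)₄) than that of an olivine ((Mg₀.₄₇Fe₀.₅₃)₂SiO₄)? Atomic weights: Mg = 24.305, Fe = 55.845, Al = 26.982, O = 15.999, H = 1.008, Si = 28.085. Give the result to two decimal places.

5.63 percentage points

First mineral: 56.170 g Si in 258.157 g formula = 21.76 wt% Si.
Second mineral: 28.085 g Si in 174.123 g formula = 16.13 wt% Si.
21.76% − 16.13% gives a difference of 5.63 percentage points.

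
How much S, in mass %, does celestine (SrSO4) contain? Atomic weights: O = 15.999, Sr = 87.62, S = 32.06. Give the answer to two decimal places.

M(SrSO4) = 183.676 g/mol.
S contributes 1 × 32.06 = 32.060 g per mole.
32.060/183.676 = 0.1745 → 17.45%.

17.45 mass %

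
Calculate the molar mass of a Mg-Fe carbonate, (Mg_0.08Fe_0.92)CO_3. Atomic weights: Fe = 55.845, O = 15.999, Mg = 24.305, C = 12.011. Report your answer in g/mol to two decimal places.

113.33 g/mol

The formula mass is the sum 0.08×24.305 + 0.92×55.845 + 1×12.011 + 3×15.999.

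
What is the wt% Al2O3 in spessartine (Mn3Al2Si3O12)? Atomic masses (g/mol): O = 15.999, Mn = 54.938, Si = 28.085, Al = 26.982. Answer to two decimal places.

20.60 wt%

Molar mass of Mn3Al2Si3O12 = 3·54.938 + 2·26.982 + 3·28.085 + 12·15.999 = 495.021 g/mol.
Each formula unit contains 2 Al, equivalent to 2/2 = 1.0000 mol Al2O3.
M(Al2O3) = 2×26.982 + 3×15.999 = 101.961 g/mol.
Mass of Al2O3 per formula unit = 1.0000 × 101.961 = 101.961 g.
Al2O3 wt% = 101.961 / 495.021 × 100 = 20.60%.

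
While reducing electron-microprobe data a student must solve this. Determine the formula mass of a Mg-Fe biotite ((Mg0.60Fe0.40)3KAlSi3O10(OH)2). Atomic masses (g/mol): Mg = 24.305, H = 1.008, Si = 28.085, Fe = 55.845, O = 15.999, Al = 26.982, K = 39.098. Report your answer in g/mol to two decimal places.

455.10 g/mol

Mg: 1.80 × 24.305 = 43.7490
Fe: 1.20 × 55.845 = 67.0140
K: 1 × 39.098 = 39.0980
Al: 1 × 26.982 = 26.9820
Si: 3 × 28.085 = 84.2550
O: 12 × 15.999 = 191.9880
H: 2 × 1.008 = 2.0160
Summing the contributions gives the formula mass.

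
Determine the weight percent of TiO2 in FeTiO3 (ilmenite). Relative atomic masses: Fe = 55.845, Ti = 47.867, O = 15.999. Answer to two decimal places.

M(FeTiO3) = 151.709 g/mol; M(TiO2) = 79.865 g/mol.
Moles TiO2 per formula unit = 1 Ti ÷ 1 = 1.0000.
TiO2 fraction = (1.0000 × 79.865) / 151.709 = 79.865/151.709 = 0.5264.

52.64 wt%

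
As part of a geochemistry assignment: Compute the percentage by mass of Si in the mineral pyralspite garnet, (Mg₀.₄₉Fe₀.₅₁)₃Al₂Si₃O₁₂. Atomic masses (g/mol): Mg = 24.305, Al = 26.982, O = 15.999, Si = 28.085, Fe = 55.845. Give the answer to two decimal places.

18.67 weight percent

Molar mass of (Mg₀.₄₉Fe₀.₅₁)₃Al₂Si₃O₁₂: 1.47×24.305 + 1.53×55.845 + 2×26.982 + 3×28.085 + 12×15.999 = 451.378 g/mol.
Mass of Si per formula unit: 3 × 28.085 = 84.255 g.
Weight fraction Si = 84.255 / 451.378 = 0.1867.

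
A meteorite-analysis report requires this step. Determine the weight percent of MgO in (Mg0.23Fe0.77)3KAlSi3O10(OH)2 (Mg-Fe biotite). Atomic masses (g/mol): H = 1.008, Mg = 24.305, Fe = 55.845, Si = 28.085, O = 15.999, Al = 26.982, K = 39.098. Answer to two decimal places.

5.67 wt%

Molar mass of (Mg0.23Fe0.77)3KAlSi3O10(OH)2 = 0.69·24.305 + 2.31·55.845 + 1·39.098 + 1·26.982 + 3·28.085 + 12·15.999 + 2·1.008 = 490.111 g/mol.
Each formula unit contains 0.69 Mg, equivalent to 0.69/1 = 0.6900 mol MgO.
M(MgO) = 1×24.305 + 1×15.999 = 40.304 g/mol.
Mass of MgO per formula unit = 0.6900 × 40.304 = 27.810 g.
MgO wt% = 27.810 / 490.111 × 100 = 5.67%.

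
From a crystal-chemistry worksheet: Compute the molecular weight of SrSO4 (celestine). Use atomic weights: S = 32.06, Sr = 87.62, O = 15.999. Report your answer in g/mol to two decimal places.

The formula mass is the sum 1*87.62 + 1*32.06 + 4*15.999.

183.68 g/mol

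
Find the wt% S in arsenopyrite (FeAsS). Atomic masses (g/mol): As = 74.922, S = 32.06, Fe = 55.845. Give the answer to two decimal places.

Formula mass = 1·55.845 + 1·74.922 + 1·32.06 = 162.827 g/mol, of which 32.060 g is S.
So S makes up 32.060/162.827 = 0.1969 of the mass, i.e. 19.69%.

19.69 mass %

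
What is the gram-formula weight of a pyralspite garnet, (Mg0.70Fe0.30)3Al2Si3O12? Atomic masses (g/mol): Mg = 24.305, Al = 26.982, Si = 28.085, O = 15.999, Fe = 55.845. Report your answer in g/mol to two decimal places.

Mg: 2.10 × 24.305 = 51.0405
Fe: 0.90 × 55.845 = 50.2605
Al: 2 × 26.982 = 53.9640
Si: 3 × 28.085 = 84.2550
O: 12 × 15.999 = 191.9880
Summing the contributions gives the formula mass.

431.51 g/mol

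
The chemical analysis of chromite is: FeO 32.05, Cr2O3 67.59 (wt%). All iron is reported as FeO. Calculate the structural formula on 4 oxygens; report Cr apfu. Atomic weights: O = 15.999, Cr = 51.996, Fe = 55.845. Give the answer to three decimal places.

1.998 Cr apfu

FeO: 32.05/71.844 = 0.44611 mol → 0.44611 mol Fe, 0.44611 mol O.
Cr2O3: 67.59/151.989 = 0.44470 mol → 0.88940 mol Cr, 1.33410 mol O.
Total oxygen = 1.78021 mol. Normalization factor = 4/1.78021 = 2.24693.
Cr per 4 O = 0.88940 × 2.24693 = 1.998.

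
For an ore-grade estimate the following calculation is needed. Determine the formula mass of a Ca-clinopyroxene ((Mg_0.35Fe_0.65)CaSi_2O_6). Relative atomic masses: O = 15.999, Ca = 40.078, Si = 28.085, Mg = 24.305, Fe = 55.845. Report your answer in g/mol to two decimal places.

M = 0.35(24.305) + 0.65(55.845) + 1(40.078) + 2(28.085) + 6(15.999)

237.05 g/mol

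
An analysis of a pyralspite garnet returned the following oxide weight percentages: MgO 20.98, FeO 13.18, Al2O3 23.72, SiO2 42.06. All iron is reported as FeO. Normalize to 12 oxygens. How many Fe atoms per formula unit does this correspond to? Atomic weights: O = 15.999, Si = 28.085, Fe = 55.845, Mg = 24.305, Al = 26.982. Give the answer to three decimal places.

MgO (M=40.304): mol = 0.52054; Mg = 0.52054, O = 0.52054.
FeO (M=71.844): mol = 0.18345; Fe = 0.18345, O = 0.18345.
Al2O3 (M=101.961): mol = 0.23264; Al = 0.46528, O = 0.69792.
SiO2 (M=60.083): mol = 0.70003; Si = 0.70003, O = 1.40006.
ΣO = 2.80197; factor = 12/ΣO = 4.28270.
Fe apfu = 0.18345 × 4.28270 = 0.786.

0.786 Fe apfu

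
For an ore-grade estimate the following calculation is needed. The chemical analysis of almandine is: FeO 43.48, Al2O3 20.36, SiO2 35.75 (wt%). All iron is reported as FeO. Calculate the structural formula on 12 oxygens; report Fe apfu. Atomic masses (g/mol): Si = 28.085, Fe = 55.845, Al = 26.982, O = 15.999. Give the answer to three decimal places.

3.033 Fe apfu

43.48 wt% FeO ÷ 71.844 g/mol = 0.60520 mol, giving 0.60520 Fe and 0.60520 O.
20.36 wt% Al2O3 ÷ 101.961 g/mol = 0.19968 mol, giving 0.39936 Al and 0.59904 O.
35.75 wt% SiO2 ÷ 60.083 g/mol = 0.59501 mol, giving 0.59501 Si and 1.19002 O.
Oxygen sums to 2.39426; scaling by 12/2.39426 = 5.01199 puts the formula on 12 O.
Fe: 0.60520 × 5.01199 = 3.033 atoms per formula unit.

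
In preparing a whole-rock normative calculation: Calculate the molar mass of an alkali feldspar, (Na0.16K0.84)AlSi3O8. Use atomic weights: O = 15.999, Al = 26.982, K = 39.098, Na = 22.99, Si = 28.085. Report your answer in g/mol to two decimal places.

Na: 0.16 × 22.99 = 3.6784
K: 0.84 × 39.098 = 32.8423
Al: 1 × 26.982 = 26.9820
Si: 3 × 28.085 = 84.2550
O: 8 × 15.999 = 127.9920
Summing the contributions gives the formula mass.

275.75 g/mol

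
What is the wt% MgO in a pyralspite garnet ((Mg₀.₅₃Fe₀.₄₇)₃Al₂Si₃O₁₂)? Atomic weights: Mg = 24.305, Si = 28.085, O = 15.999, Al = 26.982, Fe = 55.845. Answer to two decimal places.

14.32 wt%

Molar mass of (Mg₀.₅₃Fe₀.₄₇)₃Al₂Si₃O₁₂ = 1.59*24.305 + 1.41*55.845 + 2*26.982 + 3*28.085 + 12*15.999 = 447.593 g/mol.
Each formula unit contains 1.59 Mg, equivalent to 1.59/1 = 1.5900 mol MgO.
M(MgO) = 1×24.305 + 1×15.999 = 40.304 g/mol.
Mass of MgO per formula unit = 1.5900 × 40.304 = 64.083 g.
MgO wt% = 64.083 / 447.593 × 100 = 14.32%.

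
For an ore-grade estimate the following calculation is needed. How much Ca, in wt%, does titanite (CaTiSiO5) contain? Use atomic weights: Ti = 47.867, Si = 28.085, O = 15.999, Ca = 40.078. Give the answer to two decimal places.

Molar mass of CaTiSiO5: 1×40.078 + 1×47.867 + 1×28.085 + 5×15.999 = 196.025 g/mol.
Mass of Ca per formula unit: 1 × 40.078 = 40.078 g.
Weight fraction Ca = 40.078 / 196.025 = 0.2045.

20.45 wt%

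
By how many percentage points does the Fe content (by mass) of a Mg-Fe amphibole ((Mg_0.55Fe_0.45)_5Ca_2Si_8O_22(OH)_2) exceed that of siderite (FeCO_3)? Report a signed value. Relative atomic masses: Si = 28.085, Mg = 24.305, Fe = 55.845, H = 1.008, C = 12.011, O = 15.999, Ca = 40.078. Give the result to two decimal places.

First mineral: 125.651 g Fe in 883.318 g formula = 14.22 wt% Fe.
Second mineral: 55.845 g Fe in 115.853 g formula = 48.20 wt% Fe.
14.22% − 48.20% gives a difference of -33.98 percentage points.

-33.98 percentage points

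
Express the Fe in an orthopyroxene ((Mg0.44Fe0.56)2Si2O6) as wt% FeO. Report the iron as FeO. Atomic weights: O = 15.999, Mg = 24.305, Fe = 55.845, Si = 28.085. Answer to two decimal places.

Molar mass of (Mg0.44Fe0.56)2Si2O6 = 0.88*24.305 + 1.12*55.845 + 2*28.085 + 6*15.999 = 236.099 g/mol.
Each formula unit contains 1.12 Fe, equivalent to 1.12/1 = 1.1200 mol FeO.
M(FeO) = 1×55.845 + 1×15.999 = 71.844 g/mol.
Mass of FeO per formula unit = 1.1200 × 71.844 = 80.465 g.
FeO wt% = 80.465 / 236.099 × 100 = 34.08%.

34.08 wt%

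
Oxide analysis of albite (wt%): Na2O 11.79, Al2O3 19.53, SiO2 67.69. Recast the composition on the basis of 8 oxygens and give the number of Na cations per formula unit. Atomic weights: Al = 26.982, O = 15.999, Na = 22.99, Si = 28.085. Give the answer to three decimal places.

1.008 Na apfu

Na2O: 11.79/61.979 = 0.19023 mol → 0.38046 mol Na, 0.19023 mol O.
Al2O3: 19.53/101.961 = 0.19154 mol → 0.38308 mol Al, 0.57462 mol O.
SiO2: 67.69/60.083 = 1.12661 mol → 1.12661 mol Si, 2.25322 mol O.
Total oxygen = 3.01807 mol. Normalization factor = 8/3.01807 = 2.65070.
Na per 8 O = 0.38046 × 2.65070 = 1.008.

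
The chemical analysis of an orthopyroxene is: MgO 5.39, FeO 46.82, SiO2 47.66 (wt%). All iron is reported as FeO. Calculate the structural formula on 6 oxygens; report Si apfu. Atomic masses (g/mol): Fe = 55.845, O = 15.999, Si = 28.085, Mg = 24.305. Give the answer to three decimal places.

MgO: 5.39/40.304 = 0.13373 mol → 0.13373 mol Mg, 0.13373 mol O.
FeO: 46.82/71.844 = 0.65169 mol → 0.65169 mol Fe, 0.65169 mol O.
SiO2: 47.66/60.083 = 0.79324 mol → 0.79324 mol Si, 1.58648 mol O.
Total oxygen = 2.37190 mol. Normalization factor = 6/2.37190 = 2.52962.
Si per 6 O = 0.79324 × 2.52962 = 2.007.

2.007 Si apfu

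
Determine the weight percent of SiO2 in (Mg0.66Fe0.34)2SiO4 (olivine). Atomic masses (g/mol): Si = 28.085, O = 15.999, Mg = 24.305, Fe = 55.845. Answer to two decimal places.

37.06 wt%

Formula mass = 162.138 g/mol.
1 Si → 1.0000 mol SiO2 per formula unit; M(SiO2) = 60.083, so SiO2 mass = 60.083 g.
60.083/162.138 × 100 = 37.06 wt%.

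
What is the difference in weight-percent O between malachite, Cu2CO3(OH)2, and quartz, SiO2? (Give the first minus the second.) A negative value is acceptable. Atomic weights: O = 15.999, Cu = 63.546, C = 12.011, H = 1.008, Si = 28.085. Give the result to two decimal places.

-17.08 percentage points

O in Cu2CO3(OH)2: molar mass 221.114 g/mol; 5×15.999 = 79.995 g → 36.18 wt%.
O in SiO2: molar mass 60.083 g/mol; 2×15.999 = 31.998 g → 53.26 wt%.
Difference = 36.18 − 53.26 = -17.08 percentage points.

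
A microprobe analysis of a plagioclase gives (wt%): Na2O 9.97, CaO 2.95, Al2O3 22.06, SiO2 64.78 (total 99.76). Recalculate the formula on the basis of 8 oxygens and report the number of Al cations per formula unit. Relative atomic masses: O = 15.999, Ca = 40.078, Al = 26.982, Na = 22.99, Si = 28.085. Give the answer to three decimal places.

1.147 Al apfu

Na2O (M=61.979): mol = 0.16086; Na = 0.32172, O = 0.16086.
CaO (M=56.077): mol = 0.05261; Ca = 0.05261, O = 0.05261.
Al2O3 (M=101.961): mol = 0.21636; Al = 0.43272, O = 0.64908.
SiO2 (M=60.083): mol = 1.07818; Si = 1.07818, O = 2.15636.
ΣO = 3.01891; factor = 8/ΣO = 2.64996.
Al apfu = 0.43272 × 2.64996 = 1.147.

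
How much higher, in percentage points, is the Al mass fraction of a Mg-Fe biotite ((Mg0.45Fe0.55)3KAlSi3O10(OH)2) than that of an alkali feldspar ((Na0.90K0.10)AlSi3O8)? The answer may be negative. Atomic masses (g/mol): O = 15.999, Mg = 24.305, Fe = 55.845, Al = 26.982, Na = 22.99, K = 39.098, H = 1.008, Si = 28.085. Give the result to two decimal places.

First mineral: 26.982 g Al in 469.295 g formula = 5.75 wt% Al.
Second mineral: 26.982 g Al in 263.830 g formula = 10.23 wt% Al.
5.75% − 10.23% gives a difference of -4.48 percentage points.

-4.48 percentage points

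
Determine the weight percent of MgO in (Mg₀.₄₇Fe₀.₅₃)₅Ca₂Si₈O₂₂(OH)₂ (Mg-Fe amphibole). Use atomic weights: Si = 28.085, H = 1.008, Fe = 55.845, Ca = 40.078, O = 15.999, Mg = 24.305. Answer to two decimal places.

Formula mass = 895.934 g/mol.
2.35 Mg → 2.3500 mol MgO per formula unit; M(MgO) = 40.304, so MgO mass = 94.714 g.
94.714/895.934 × 100 = 10.57 wt%.

10.57 wt%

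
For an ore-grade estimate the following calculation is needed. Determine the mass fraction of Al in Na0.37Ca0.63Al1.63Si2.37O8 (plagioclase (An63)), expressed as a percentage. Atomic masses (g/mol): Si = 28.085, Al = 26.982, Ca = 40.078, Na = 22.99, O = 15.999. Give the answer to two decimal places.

16.15 weight percent

Molar mass of Na0.37Ca0.63Al1.63Si2.37O8: 0.37·22.99 + 0.63·40.078 + 1.63·26.982 + 2.37·28.085 + 8·15.999 = 272.290 g/mol.
Mass of Al per formula unit: 1.63 × 26.982 = 43.981 g.
Weight fraction Al = 43.981 / 272.290 = 0.1615.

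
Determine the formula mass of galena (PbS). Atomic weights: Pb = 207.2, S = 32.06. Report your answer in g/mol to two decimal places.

M = 1×207.2 + 1×32.06

239.26 g/mol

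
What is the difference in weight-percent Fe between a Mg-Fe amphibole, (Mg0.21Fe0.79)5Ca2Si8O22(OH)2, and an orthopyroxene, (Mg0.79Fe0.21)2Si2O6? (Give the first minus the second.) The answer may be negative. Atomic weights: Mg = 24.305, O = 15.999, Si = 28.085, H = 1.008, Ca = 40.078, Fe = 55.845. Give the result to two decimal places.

Fe in (Mg0.21Fe0.79)5Ca2Si8O22(OH)2: molar mass 936.936 g/mol; 3.95×55.845 = 220.588 g → 23.54 wt%.
Fe in (Mg0.79Fe0.21)2Si2O6: molar mass 214.021 g/mol; 0.42×55.845 = 23.455 g → 10.96 wt%.
Difference = 23.54 − 10.96 = 12.58 percentage points.

12.58 percentage points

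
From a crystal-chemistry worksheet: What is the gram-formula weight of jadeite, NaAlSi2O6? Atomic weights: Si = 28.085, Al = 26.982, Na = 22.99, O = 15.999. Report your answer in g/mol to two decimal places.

M = 1×22.99 + 1×26.982 + 2×28.085 + 6×15.999

202.14 g/mol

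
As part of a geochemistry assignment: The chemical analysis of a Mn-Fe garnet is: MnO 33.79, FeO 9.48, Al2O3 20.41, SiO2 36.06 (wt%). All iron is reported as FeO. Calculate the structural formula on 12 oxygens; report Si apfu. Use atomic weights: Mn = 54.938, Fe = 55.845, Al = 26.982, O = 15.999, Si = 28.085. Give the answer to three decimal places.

MnO (M=70.937): mol = 0.47634; Mn = 0.47634, O = 0.47634.
FeO (M=71.844): mol = 0.13195; Fe = 0.13195, O = 0.13195.
Al2O3 (M=101.961): mol = 0.20017; Al = 0.40034, O = 0.60051.
SiO2 (M=60.083): mol = 0.60017; Si = 0.60017, O = 1.20034.
ΣO = 2.40914; factor = 12/ΣO = 4.98103.
Si apfu = 0.60017 × 4.98103 = 2.989.

2.989 Si apfu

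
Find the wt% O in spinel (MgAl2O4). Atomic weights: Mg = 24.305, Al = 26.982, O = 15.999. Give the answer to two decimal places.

44.98 weight percent

Molar mass of MgAl2O4: 1×24.305 + 2×26.982 + 4×15.999 = 142.265 g/mol.
Mass of O per formula unit: 4 × 15.999 = 63.996 g.
Weight fraction O = 63.996 / 142.265 = 0.4498.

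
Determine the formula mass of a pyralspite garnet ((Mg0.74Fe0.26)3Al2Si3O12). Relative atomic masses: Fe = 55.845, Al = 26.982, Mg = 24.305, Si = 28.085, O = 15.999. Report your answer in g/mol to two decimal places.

The formula mass is the sum 2.22×24.305 + 0.78×55.845 + 2×26.982 + 3×28.085 + 12×15.999.

427.72 g/mol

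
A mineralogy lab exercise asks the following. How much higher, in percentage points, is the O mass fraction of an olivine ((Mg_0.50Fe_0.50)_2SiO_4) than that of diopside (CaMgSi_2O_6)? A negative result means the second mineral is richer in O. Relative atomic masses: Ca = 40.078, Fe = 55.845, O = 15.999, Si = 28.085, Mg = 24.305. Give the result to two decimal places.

-7.17 percentage points

O in (Mg_0.50Fe_0.50)_2SiO_4: molar mass 172.231 g/mol; 4×15.999 = 63.996 g → 37.16 wt%.
O in CaMgSi_2O_6: molar mass 216.547 g/mol; 6×15.999 = 95.994 g → 44.33 wt%.
Difference = 37.16 − 44.33 = -7.17 percentage points.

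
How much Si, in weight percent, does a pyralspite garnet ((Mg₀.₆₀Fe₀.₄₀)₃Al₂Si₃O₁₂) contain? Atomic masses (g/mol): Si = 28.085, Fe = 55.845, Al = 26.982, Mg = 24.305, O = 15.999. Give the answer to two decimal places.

Formula mass = 1.80·24.305 + 1.20·55.845 + 2·26.982 + 3·28.085 + 12·15.999 = 440.970 g/mol, of which 84.255 g is Si.
So Si makes up 84.255/440.970 = 0.1911 of the mass, i.e. 19.11%.

19.11 weight percent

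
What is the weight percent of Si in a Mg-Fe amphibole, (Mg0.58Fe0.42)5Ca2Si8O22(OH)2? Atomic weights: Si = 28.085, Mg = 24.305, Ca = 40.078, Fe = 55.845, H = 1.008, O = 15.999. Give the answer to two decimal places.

25.57 mass %

M((Mg0.58Fe0.42)5Ca2Si8O22(OH)2) = 878.587 g/mol.
Si contributes 8 × 28.085 = 224.680 g per mole.
224.680/878.587 = 0.2557 → 25.57%.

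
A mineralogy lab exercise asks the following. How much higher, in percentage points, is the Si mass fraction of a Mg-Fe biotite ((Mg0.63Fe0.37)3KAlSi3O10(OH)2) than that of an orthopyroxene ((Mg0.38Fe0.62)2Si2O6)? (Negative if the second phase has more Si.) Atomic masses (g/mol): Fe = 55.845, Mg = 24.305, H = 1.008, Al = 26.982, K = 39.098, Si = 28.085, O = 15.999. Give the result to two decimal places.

-4.79 percentage points

Si in (Mg0.63Fe0.37)3KAlSi3O10(OH)2: molar mass 452.263 g/mol; 3×28.085 = 84.255 g → 18.63 wt%.
Si in (Mg0.38Fe0.62)2Si2O6: molar mass 239.884 g/mol; 2×28.085 = 56.170 g → 23.42 wt%.
Difference = 18.63 − 23.42 = -4.79 percentage points.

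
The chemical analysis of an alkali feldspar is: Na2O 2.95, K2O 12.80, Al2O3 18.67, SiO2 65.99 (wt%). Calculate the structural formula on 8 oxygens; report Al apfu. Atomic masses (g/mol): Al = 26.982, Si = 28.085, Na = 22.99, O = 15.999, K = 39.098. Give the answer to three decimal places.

Na2O: 2.95/61.979 = 0.04760 mol → 0.09520 mol Na, 0.04760 mol O.
K2O: 12.80/94.195 = 0.13589 mol → 0.27178 mol K, 0.13589 mol O.
Al2O3: 18.67/101.961 = 0.18311 mol → 0.36622 mol Al, 0.54933 mol O.
SiO2: 65.99/60.083 = 1.09831 mol → 1.09831 mol Si, 2.19662 mol O.
Total oxygen = 2.92944 mol. Normalization factor = 8/2.92944 = 2.73090.
Al per 8 O = 0.36622 × 2.73090 = 1.000.

1.000 Al apfu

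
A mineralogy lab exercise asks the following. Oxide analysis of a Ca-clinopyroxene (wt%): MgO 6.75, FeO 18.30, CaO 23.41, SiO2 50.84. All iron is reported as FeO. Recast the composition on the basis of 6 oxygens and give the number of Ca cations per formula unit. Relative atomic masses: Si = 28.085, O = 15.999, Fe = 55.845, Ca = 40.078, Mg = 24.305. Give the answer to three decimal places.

MgO: 6.75/40.304 = 0.16748 mol → 0.16748 mol Mg, 0.16748 mol O.
FeO: 18.30/71.844 = 0.25472 mol → 0.25472 mol Fe, 0.25472 mol O.
CaO: 23.41/56.077 = 0.41746 mol → 0.41746 mol Ca, 0.41746 mol O.
SiO2: 50.84/60.083 = 0.84616 mol → 0.84616 mol Si, 1.69232 mol O.
Total oxygen = 2.53198 mol. Normalization factor = 6/2.53198 = 2.36969.
Ca per 6 O = 0.41746 × 2.36969 = 0.989.

0.989 Ca apfu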